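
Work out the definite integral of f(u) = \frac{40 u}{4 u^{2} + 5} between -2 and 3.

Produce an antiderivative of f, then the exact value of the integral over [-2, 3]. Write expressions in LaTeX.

Antiderivative: F(u) = 5 \log{\left(4 u^{2} + 5 \right)}; value = - 5 \log{\left(21 \right)} + 5 \log{\left(41 \right)}

f matches the chain-rule pattern g'(h)*h' with inner function h(u) = 4 u^{2} + 5; substituting w = h(u) collapses the integral.
F(u) = 5 \log{\left(4 u^{2} + 5 \right)} is an antiderivative of f.
Check: d/du[5 \log{\left(4 u^{2} + 5 \right)}] = \frac{40 u}{4 u^{2} + 5} = f(u).
F(3) = 5 \log{\left(41 \right)}; F(-2) = 5 \log{\left(21 \right)}.
Integral = F(3) - F(-2) = - 5 \log{\left(21 \right)} + 5 \log{\left(41 \right)}.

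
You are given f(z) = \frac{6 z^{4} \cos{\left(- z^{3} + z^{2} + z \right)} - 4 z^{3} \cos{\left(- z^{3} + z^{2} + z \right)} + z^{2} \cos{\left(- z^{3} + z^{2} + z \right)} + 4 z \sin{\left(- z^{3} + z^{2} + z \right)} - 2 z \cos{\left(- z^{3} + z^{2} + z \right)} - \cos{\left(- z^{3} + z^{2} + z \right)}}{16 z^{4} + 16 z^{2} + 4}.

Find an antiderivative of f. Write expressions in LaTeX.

An antiderivative is F(z) = - \frac{\sin{\left(- z^{3} + z^{2} + z \right)}}{4 \left(2 z^{2} + 1\right)}.

Recognize the product-rule pattern: f = u'v + uv' with u = - \frac{1}{4 \left(2 z^{2} + 1\right)}, v = \sin{\left(- z^{3} + z^{2} + z \right)}, so integration by parts undoes it.
Check: d/dz[- \frac{\sin{\left(- z^{3} + z^{2} + z \right)}}{4 \left(2 z^{2} + 1\right)}] = \frac{6 z^{4} \cos{\left(- z^{3} + z^{2} + z \right)} - 4 z^{3} \cos{\left(- z^{3} + z^{2} + z \right)} + z^{2} \cos{\left(- z^{3} + z^{2} + z \right)} + 4 z \sin{\left(- z^{3} + z^{2} + z \right)} - 2 z \cos{\left(- z^{3} + z^{2} + z \right)} - \cos{\left(- z^{3} + z^{2} + z \right)}}{16 z^{4} + 16 z^{2} + 4} = f(z).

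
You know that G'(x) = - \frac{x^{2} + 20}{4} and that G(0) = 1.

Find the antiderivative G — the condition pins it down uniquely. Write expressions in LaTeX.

G(x) = \frac{- x^{3} - 60 x + 12}{12}

For G(x) to be correct, d/dx[G] must agree with the stated G'(x) identically.
A general antiderivative is - \frac{x^{3}}{12} - 5 x + C.
The condition gives C = 1 - (0) = 1.
So G(x) = \frac{- x^{3} - 60 x + 12}{12}.
Check: d/dx[\frac{- x^{3} - 60 x + 12}{12}] = - \frac{x^{2}}{4} - 5, which equals G'(x).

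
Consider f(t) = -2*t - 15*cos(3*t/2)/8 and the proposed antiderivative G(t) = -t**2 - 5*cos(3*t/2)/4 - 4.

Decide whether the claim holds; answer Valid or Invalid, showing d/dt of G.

Invalid: d/dt[G] - f = 15*sin(3*t/2)/8 + 15*cos(3*t/2)/8, which is not 0.

d/dt[G] = -2*t + 15*sin(3*t/2)/8
d/dt[G] - f(t) = 15*sin(3*t/2)/8 + 15*cos(3*t/2)/8 != 0.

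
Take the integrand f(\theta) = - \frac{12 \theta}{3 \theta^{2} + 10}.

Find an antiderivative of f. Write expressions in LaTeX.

f matches the chain-rule pattern g'(h)*h' with inner function h(\theta) = \frac{3 \theta^{2}}{2} + 5; substituting u = h(\theta) collapses the integral.
Check: d/d\theta[- 2 \log{\left(\frac{3 \theta^{2}}{2} + 5 \right)}] = - \frac{12 \theta}{3 \theta^{2} + 10} = f(\theta).

An antiderivative is F(\theta) = - 2 \log{\left(\frac{3 \theta^{2}}{2} + 5 \right)}.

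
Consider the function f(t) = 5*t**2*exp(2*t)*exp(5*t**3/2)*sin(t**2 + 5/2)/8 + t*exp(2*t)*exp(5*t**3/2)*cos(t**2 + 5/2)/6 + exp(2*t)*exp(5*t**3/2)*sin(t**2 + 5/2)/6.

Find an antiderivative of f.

An antiderivative is F(t) = exp(5*t**3/2 + 2*t)*sin(t**2 + 5/2)/12.

Recognize the product-rule pattern: f = u'v + uv' with u = exp(5*t**3/2 + 2*t)/12, v = sin(t**2 + 5/2), so integration by parts undoes it.
Check: d/dt[exp(5*t**3/2 + 2*t)*sin(t**2 + 5/2)/12] = 5*t**2*exp(2*t)*exp(5*t**3/2)*sin(t**2 + 5/2)/8 + t*exp(2*t)*exp(5*t**3/2)*cos(t**2 + 5/2)/6 + exp(2*t)*exp(5*t**3/2)*sin(t**2 + 5/2)/6 = f(t).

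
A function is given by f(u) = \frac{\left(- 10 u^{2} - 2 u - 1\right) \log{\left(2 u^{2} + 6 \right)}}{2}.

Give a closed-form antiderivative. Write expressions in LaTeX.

An antiderivative is F(u) = - \frac{5 u^{3} \log{\left(u^{2} + 3 \right)}}{3} - \frac{5 u^{3} \log{\left(2 \right)}}{3} + \frac{10 u^{3}}{9} - \frac{u^{2} \log{\left(u^{2} + 3 \right)}}{2} - \frac{u^{2} \log{\left(2 \right)}}{2} + \frac{u^{2}}{2} - \frac{u \log{\left(u^{2} + 3 \right)}}{2} - 9 u - \frac{u \log{\left(2 \right)}}{2} - \frac{3 \log{\left(u^{2} + 3 \right)}}{2} + 9 \sqrt{3} \operatorname{atan}{\left(\frac{\sqrt{3} u}{3} \right)}.

A candidate is checked by its d/du: the result must match f(u).
Check: d/du[- \frac{5 u^{3} \log{\left(u^{2} + 3 \right)}}{3} - \frac{5 u^{3} \log{\left(2 \right)}}{3} + \frac{10 u^{3}}{9} - \frac{u^{2} \log{\left(u^{2} + 3 \right)}}{2} - \frac{u^{2} \log{\left(2 \right)}}{2} + \frac{u^{2}}{2} - \frac{u \log{\left(u^{2} + 3 \right)}}{2} - 9 u - \frac{u \log{\left(2 \right)}}{2} - \frac{3 \log{\left(u^{2} + 3 \right)}}{2} + 9 \sqrt{3} \operatorname{atan}{\left(\frac{\sqrt{3} u}{3} \right)}] = - 5 u^{2} \log{\left(u^{2} + 3 \right)} - 5 u^{2} \log{\left(2 \right)} - u \log{\left(u^{2} + 3 \right)} - u \log{\left(2 \right)} - \frac{\log{\left(u^{2} + 3 \right)}}{2} - \frac{\log{\left(2 \right)}}{2}, which equals f(u).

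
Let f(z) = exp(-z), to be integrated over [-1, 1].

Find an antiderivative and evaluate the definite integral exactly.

Any candidate F(z) must reproduce f(z) exactly when differentiated.
F(z) = -exp(-z) is an antiderivative of f.
Check: d/dz[-exp(-z)] = exp(-z) = f(z).
F(1) = -exp(-1); F(-1) = -exp(1).
Integral = F(1) - F(-1) = exp(1) - exp(-1).

Antiderivative: F(z) = -exp(-z); value = exp(1) - exp(-1)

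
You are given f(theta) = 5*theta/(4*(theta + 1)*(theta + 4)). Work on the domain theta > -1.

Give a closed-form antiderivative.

An antiderivative is F(theta) = -5*log(theta + 1)/12 + 5*log(theta + 4)/3.

Factor the denominator (4*(theta + 1)*(theta + 4)) and decompose: f = 5/(3*(theta + 4)) - 5/(12*(theta + 1)); each piece integrates to a log, atan, or power term.
Check: d/dtheta[-5*log(theta + 1)/12 + 5*log(theta + 4)/3] = 5*theta/(4*theta**2 + 20*theta + 16), which equals f(theta).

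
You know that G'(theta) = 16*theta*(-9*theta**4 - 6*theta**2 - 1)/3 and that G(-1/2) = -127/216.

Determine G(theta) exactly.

G(theta) = (-2*theta**2 - 2/3)**3 + 1

The substitution u = -2*theta**2 - 2/3 works: G'(theta) is exactly (dG/du)*(du/dtheta) for that inner function.
A general antiderivative is (-2*theta**2 - 2/3)**3 + C.
The condition gives C = -127/216 - (-343/216) = 1.
So G(theta) = (-2*theta**2 - 2/3)**3 + 1.
Check: d/dtheta[(-2*theta**2 - 2/3)**3 + 1] = -48*theta**5 - 32*theta**3 - 16*theta/3, which equals G'(theta).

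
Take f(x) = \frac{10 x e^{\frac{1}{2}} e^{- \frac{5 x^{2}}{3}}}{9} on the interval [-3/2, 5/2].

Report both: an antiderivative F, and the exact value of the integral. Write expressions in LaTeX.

f matches the chain-rule pattern g'(h)*h' with inner function h(x) = \frac{1}{2} - \frac{5 x^{2}}{3}; substituting u = h(x) collapses the integral.
F(x) = - \frac{e^{\frac{1}{2} - \frac{5 x^{2}}{3}}}{3} is an antiderivative of f.
Check: d/dx[- \frac{e^{\frac{1}{2} - \frac{5 x^{2}}{3}}}{3}] = \frac{10 x e^{\frac{1}{2}} e^{- \frac{5 x^{2}}{3}}}{9} = f(x).
F(5/2) = - \frac{1}{3 e^{\frac{119}{12}}}; F(-3/2) = - \frac{1}{3 e^{\frac{13}{4}}}.
Integral = F(5/2) - F(-3/2) = - \frac{1}{3 e^{\frac{119}{12}}} + \frac{1}{3 e^{\frac{13}{4}}}.

Antiderivative: F(x) = - \frac{e^{\frac{1}{2} - \frac{5 x^{2}}{3}}}{3}; value = - \frac{1}{3 e^{\frac{119}{12}}} + \frac{1}{3 e^{\frac{13}{4}}}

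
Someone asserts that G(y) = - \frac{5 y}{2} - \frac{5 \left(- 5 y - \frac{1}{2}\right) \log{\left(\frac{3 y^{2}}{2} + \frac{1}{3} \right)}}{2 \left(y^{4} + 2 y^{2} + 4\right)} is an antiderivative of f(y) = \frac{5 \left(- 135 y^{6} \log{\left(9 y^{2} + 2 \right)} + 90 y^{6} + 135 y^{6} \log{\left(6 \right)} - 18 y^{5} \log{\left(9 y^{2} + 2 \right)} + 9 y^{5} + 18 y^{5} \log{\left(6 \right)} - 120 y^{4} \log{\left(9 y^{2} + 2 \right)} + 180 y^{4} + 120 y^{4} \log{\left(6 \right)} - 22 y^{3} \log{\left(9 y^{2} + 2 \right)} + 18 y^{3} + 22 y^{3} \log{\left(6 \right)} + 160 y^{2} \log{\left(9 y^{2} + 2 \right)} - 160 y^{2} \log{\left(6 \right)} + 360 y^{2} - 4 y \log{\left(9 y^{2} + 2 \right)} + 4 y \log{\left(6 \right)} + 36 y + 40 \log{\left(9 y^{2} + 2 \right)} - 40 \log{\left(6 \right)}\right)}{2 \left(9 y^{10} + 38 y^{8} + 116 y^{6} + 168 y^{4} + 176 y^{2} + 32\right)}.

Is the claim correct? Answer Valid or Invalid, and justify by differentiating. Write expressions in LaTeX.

d/dy[G] = \frac{- 45 y^{10} - 190 y^{8} - 675 y^{6} \log{\left(9 y^{2} + 2 \right)} - 130 y^{6} + 675 y^{6} \log{\left(6 \right)} - 90 y^{5} \log{\left(9 y^{2} + 2 \right)} + 45 y^{5} + 90 y^{5} \log{\left(6 \right)} - 600 y^{4} \log{\left(9 y^{2} + 2 \right)} + 60 y^{4} + 600 y^{4} \log{\left(6 \right)} - 110 y^{3} \log{\left(9 y^{2} + 2 \right)} + 90 y^{3} + 110 y^{3} \log{\left(6 \right)} + 800 y^{2} \log{\left(9 y^{2} + 2 \right)} - 800 y^{2} \log{\left(6 \right)} + 920 y^{2} - 20 y \log{\left(9 y^{2} + 2 \right)} + 20 y \log{\left(6 \right)} + 180 y + 200 \log{\left(9 y^{2} + 2 \right)} - 200 \log{\left(6 \right)} - 160}{18 y^{10} + 76 y^{8} + 232 y^{6} + 336 y^{4} + 352 y^{2} + 64}
d/dy[G] - f(y) = - \frac{5}{2} != 0.

Invalid: d/dy[G] - f = - \frac{5}{2}, which is not 0.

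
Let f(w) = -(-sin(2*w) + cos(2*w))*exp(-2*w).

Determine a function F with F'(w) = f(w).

An antiderivative is F(w) = -exp(-2*w)*sin(2*w)/2.

Recognize the product-rule pattern: f = u'v + uv' with u = -exp(-2*w)/2, v = sin(2*w), so integration by parts undoes it.
Check: d/dw[-exp(-2*w)*sin(2*w)/2] = (sin(2*w) - cos(2*w))*exp(-2*w), which equals f(w).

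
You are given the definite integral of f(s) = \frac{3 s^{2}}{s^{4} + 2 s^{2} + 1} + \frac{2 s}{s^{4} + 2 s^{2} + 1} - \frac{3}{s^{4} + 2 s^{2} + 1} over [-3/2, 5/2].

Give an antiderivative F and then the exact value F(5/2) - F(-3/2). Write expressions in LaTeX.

Antiderivative: F(s) = \frac{- 3 s - 1}{s^{2} + 1}; value = - \frac{848}{377}

f has the shape u'v + uv' for u = \frac{1}{s^{2} + 1} and v = - 3 s - 1 — it is the derivative of the product u*v.
F(s) = \frac{- 3 s - 1}{s^{2} + 1} is an antiderivative of f.
Check: d/ds[\frac{- 3 s - 1}{s^{2} + 1}] = \frac{3 s^{2} + 2 s - 3}{s^{4} + 2 s^{2} + 1}, which equals f(s).
F(5/2) = - \frac{34}{29}; F(-3/2) = \frac{14}{13}.
Integral = F(5/2) - F(-3/2) = - \frac{848}{377}.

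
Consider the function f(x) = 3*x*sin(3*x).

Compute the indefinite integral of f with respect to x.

Whatever form F(x) takes, F'(x) = f(x) is non-negotiable.
Check: d/dx[-x*cos(3*x) + sin(3*x)/3] = 3*x*sin(3*x) = f(x).

F(x) = -x*cos(3*x) + sin(3*x)/3 + C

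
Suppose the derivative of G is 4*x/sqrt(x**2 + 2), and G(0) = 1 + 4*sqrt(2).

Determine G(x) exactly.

The substitution u = x**2 + 2 works: G'(x) is exactly (dG/du)*(du/dx) for that inner function.
A general antiderivative is 4*sqrt(x**2 + 2) + C.
The condition gives C = 1 + 4*sqrt(2) - (4*sqrt(2)) = 1.
So G(x) = 4*sqrt(x**2 + 2) + 1.
Check: d/dx[4*sqrt(x**2 + 2) + 1] = 4*x/sqrt(x**2 + 2) = G'(x).

G(x) = 4*sqrt(x**2 + 2) + 1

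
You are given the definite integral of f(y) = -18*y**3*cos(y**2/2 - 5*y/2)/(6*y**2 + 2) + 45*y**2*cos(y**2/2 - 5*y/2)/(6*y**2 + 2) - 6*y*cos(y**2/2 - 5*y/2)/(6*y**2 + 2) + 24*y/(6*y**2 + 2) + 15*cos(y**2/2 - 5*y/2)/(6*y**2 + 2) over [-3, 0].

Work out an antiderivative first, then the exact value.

The integrand splits into summands that can be handled one at a time.
F(y) = 2*log(3*y**2 + 1) - 3*sin(y**2/2 - 5*y/2) is an antiderivative of f.
Check: d/dy[2*log(3*y**2 + 1) - 3*sin(y**2/2 - 5*y/2)] = (-18*y**3*cos(y**2/2 - 5*y/2) + 45*y**2*cos(y**2/2 - 5*y/2) - 6*y*cos(y**2/2 - 5*y/2) + 24*y + 15*cos(y**2/2 - 5*y/2))/(6*y**2 + 2), which equals f(y).
F(0) = 0; F(-3) = -3*sin(12) + 2*log(28).
Integral = F(0) - F(-3) = -2*log(28) + 3*sin(12).

Antiderivative: F(y) = 2*log(3*y**2 + 1) - 3*sin(y**2/2 - 5*y/2); value = -2*log(28) + 3*sin(12)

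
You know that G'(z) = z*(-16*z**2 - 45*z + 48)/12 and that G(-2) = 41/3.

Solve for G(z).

Whatever form G(z) takes, its d/dz must return the stated G'(z).
A general antiderivative is -z**4/3 - 5*z**3/4 + 2*z**2 + C.
The condition gives C = 41/3 - (38/3) = 1.
So G(z) = -(4*z**4 + 15*z**3 - 24*z**2 - 12)/12.
Check: d/dz[-(4*z**4 + 15*z**3 - 24*z**2 - 12)/12] = -4*z**3/3 - 15*z**2/4 + 4*z, which equals G'(z).

G(z) = -(4*z**4 + 15*z**3 - 24*z**2 - 12)/12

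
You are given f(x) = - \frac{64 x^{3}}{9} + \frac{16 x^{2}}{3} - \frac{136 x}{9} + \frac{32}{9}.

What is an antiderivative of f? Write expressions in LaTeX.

The substitution u = - \frac{2 x^{2}}{3} + \frac{x}{3} - \frac{4}{3} works: f is exactly (dF/du)*(du/dx) for that inner function.
Check: d/dx[- \frac{4 \left(- 2 x^{2} + x - 4\right)^{2}}{9}] = - \frac{64 x^{3}}{9} + \frac{16 x^{2}}{3} - \frac{136 x}{9} + \frac{32}{9} = f(x).

An antiderivative is F(x) = - \frac{4 \left(- 2 x^{2} + x - 4\right)^{2}}{9}.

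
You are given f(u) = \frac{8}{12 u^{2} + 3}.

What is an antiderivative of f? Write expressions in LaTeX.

Check any antiderivative F(u) by computing F'(u) and comparing it with f(u).
Check: d/du[\frac{4 \operatorname{atan}{\left(2 u \right)}}{3}] = \frac{8}{12 u^{2} + 3} = f(u).

An antiderivative is F(u) = \frac{4 \operatorname{atan}{\left(2 u \right)}}{3}.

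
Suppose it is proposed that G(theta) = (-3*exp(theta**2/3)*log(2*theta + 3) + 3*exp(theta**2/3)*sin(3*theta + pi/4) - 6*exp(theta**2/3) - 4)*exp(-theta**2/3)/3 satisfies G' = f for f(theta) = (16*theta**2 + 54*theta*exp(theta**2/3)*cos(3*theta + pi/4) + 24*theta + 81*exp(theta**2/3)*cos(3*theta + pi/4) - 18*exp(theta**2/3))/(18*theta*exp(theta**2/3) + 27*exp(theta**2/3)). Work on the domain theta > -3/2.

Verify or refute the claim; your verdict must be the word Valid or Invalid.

Valid - the claim checks out under differentiation.

d/dtheta[G] = (16*theta**2 + 54*theta*exp(theta**2/3)*cos(3*theta + pi/4) + 24*theta + 81*exp(theta**2/3)*cos(3*theta + pi/4) - 18*exp(theta**2/3))/(18*theta*exp(theta**2/3) + 27*exp(theta**2/3))
This equals f(theta) exactly, so the claim holds.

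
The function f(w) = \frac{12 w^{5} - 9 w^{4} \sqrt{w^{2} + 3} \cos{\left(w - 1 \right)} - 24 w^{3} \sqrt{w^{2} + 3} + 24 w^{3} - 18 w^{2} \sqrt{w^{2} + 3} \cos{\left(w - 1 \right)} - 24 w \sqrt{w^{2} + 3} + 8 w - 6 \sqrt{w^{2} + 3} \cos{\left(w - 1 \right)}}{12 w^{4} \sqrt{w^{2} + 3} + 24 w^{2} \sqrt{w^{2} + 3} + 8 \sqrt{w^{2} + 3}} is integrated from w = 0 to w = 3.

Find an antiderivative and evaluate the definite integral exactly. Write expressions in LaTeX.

A first test for any F(w): its w-derivative must equal f(w) identically.
F(w) = \sqrt{w^{2} + 3} - \frac{\log{\left(w^{4} + 2 w^{2} + \frac{2}{3} \right)}}{2} - \frac{3 \sin{\left(w - 1 \right)}}{4} is an antiderivative of f.
Check: d/dw[\sqrt{w^{2} + 3} - \frac{\log{\left(w^{4} + 2 w^{2} + \frac{2}{3} \right)}}{2} - \frac{3 \sin{\left(w - 1 \right)}}{4}] = \frac{12 w^{5} - 9 w^{4} \sqrt{w^{2} + 3} \cos{\left(w - 1 \right)} - 24 w^{3} \sqrt{w^{2} + 3} + 24 w^{3} - 18 w^{2} \sqrt{w^{2} + 3} \cos{\left(w - 1 \right)} - 24 w \sqrt{w^{2} + 3} + 8 w - 6 \sqrt{w^{2} + 3} \cos{\left(w - 1 \right)}}{12 w^{4} \sqrt{w^{2} + 3} + 24 w^{2} \sqrt{w^{2} + 3} + 8 \sqrt{w^{2} + 3}} = f(w).
F(3) = - \frac{\log{\left(\frac{299}{3} \right)}}{2} - \frac{3 \sin{\left(2 \right)}}{4} + 2 \sqrt{3}; F(0) = - \frac{\log{\left(\frac{2}{3} \right)}}{2} + \frac{3 \sin{\left(1 \right)}}{4} + \sqrt{3}.
Integral = F(3) - F(0) = - \frac{\log{\left(\frac{299}{3} \right)}}{2} - \frac{3 \sin{\left(2 \right)}}{4} - \frac{3 \sin{\left(1 \right)}}{4} + \frac{\log{\left(\frac{2}{3} \right)}}{2} + \sqrt{3}.

Antiderivative: F(w) = \sqrt{w^{2} + 3} - \frac{\log{\left(w^{4} + 2 w^{2} + \frac{2}{3} \right)}}{2} - \frac{3 \sin{\left(w - 1 \right)}}{4}; value = - \frac{\log{\left(\frac{299}{3} \right)}}{2} - \frac{3 \sin{\left(2 \right)}}{4} - \frac{3 \sin{\left(1 \right)}}{4} + \frac{\log{\left(\frac{2}{3} \right)}}{2} + \sqrt{3}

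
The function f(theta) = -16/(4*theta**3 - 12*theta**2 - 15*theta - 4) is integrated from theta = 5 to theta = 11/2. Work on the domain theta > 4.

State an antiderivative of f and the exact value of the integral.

Factor the denominator ((theta - 4)*(2*theta + 1)**2) and decompose: f = 32/(81*(2*theta + 1)) + 32/(9*(2*theta + 1)**2) - 16/(81*(theta - 4)); each piece integrates to a log, atan, or power term.
F(theta) = 16*(-(2*theta + 1)*log(theta - 4) + (2*theta + 1)*log(theta + 1/2) - 9)/(81*(2*theta + 1)) is an antiderivative of f.
Check: d/dtheta[16*(-(2*theta + 1)*log(theta - 4) + (2*theta + 1)*log(theta + 1/2) - 9)/(81*(2*theta + 1))] = -16/(4*theta**3 - 12*theta**2 - 15*theta - 4) = f(theta).
F(11/2) = -4/27 - 16*log(3/2)/81 + 16*log(6)/81; F(5) = -16/99 + 16*log(11/2)/81.
Integral = F(11/2) - F(5) = -16*log(11/2)/81 - 16*log(3/2)/81 + 4/297 + 16*log(6)/81.

Antiderivative: F(theta) = 16*(-(2*theta + 1)*log(theta - 4) + (2*theta + 1)*log(theta + 1/2) - 9)/(81*(2*theta + 1)); value = -16*log(11/2)/81 - 16*log(3/2)/81 + 4/297 + 16*log(6)/81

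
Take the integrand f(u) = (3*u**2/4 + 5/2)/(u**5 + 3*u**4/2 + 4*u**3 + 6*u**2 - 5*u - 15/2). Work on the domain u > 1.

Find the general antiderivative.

Factor the denominator (2*(u - 1)*(u + 1)*(2*u + 3)*(u**2 + 5)) and decompose: f = -5*(2*u - 3)/(348*(u**2 + 5)) + 134/(145*(2*u + 3)) - 13/(24*(u + 1)) + 13/(120*(u - 1)); each piece integrates to a log, atan, or power term.
Check: d/du[(377*log(u - 1) - 1885*log(u + 1) + 1608*log(u + 3/2) - 50*log(u**2 + 5) + 30*sqrt(5)*atan(sqrt(5)*u/5))/3480] = (3*u**2 + 10)/(4*u**5 + 6*u**4 + 16*u**3 + 24*u**2 - 20*u - 30), which equals f(u).

F(u) = (377*log(u - 1) - 1885*log(u + 1) + 1608*log(u + 3/2) - 50*log(u**2 + 5) + 30*sqrt(5)*atan(sqrt(5)*u/5))/3480 + C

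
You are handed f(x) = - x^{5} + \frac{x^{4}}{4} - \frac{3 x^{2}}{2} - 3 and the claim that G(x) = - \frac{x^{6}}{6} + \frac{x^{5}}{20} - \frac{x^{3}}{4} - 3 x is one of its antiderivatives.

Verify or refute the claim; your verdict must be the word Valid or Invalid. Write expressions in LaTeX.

d/dx[G] = - x^{5} + \frac{x^{4}}{4} - \frac{3 x^{2}}{4} - 3
d/dx[G] - f(x) = \frac{3 x^{2}}{4} != 0.

Invalid: d/dx[G] - f = \frac{3 x^{2}}{4}, which is not 0.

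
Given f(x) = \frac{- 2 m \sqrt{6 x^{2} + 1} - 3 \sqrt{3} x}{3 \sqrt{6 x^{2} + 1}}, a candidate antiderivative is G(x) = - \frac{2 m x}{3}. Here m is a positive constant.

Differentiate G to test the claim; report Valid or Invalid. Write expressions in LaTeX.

d/dx[G] = - \frac{2 m}{3}
d/dx[G] - f(x) = \frac{\sqrt{3} x}{\sqrt{6 x^{2} + 1}} != 0.

Invalid: d/dx[G] - f = \frac{\sqrt{3} x}{\sqrt{6 x^{2} + 1}}, which is not 0.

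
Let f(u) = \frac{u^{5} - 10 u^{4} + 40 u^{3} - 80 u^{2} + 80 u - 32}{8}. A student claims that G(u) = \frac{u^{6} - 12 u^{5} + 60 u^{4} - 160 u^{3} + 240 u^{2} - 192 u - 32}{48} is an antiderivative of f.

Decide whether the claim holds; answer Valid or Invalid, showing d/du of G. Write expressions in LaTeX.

Valid: G'(u) = f(u).

d/du[G] = \frac{u^{5}}{8} - \frac{5 u^{4}}{4} + 5 u^{3} - 10 u^{2} + 10 u - 4
This equals f(u) exactly, so the claim holds.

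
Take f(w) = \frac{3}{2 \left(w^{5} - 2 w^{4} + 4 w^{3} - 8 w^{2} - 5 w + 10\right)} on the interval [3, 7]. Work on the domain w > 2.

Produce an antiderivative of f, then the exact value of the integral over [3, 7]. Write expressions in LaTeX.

The denominator factors as 2 \left(w - 2\right) \left(w - 1\right) \left(w + 1\right) \left(w^{2} + 5\right); partial fractions split f into directly integrable pieces: \frac{w + 2}{36 \left(w^{2} + 5\right)} + \frac{1}{24 \left(w + 1\right)} - \frac{1}{8 \left(w - 1\right)} + \frac{1}{18 \left(w - 2\right)}.
F(w) = \frac{\log{\left(w - 2 \right)}}{18} - \frac{\log{\left(w - 1 \right)}}{8} + \frac{\log{\left(w + 1 \right)}}{24} + \frac{\log{\left(w^{2} + 5 \right)}}{72} + \frac{\sqrt{5} \operatorname{atan}{\left(\frac{\sqrt{5} w}{5} \right)}}{90} is an antiderivative of f.
Check: d/dw[\frac{\log{\left(w - 2 \right)}}{18} - \frac{\log{\left(w - 1 \right)}}{8} + \frac{\log{\left(w + 1 \right)}}{24} + \frac{\log{\left(w^{2} + 5 \right)}}{72} + \frac{\sqrt{5} \operatorname{atan}{\left(\frac{\sqrt{5} w}{5} \right)}}{90}] = \frac{3}{2 w^{5} - 4 w^{4} + 8 w^{3} - 16 w^{2} - 10 w + 20}, which equals f(w).
F(7) = - \frac{\log{\left(6 \right)}}{8} + \frac{\sqrt{5} \operatorname{atan}{\left(\frac{7 \sqrt{5}}{5} \right)}}{90} + \frac{\log{\left(54 \right)}}{72} + \frac{\log{\left(8 \right)}}{24} + \frac{\log{\left(5 \right)}}{18}; F(3) = - \frac{\log{\left(2 \right)}}{8} + \frac{\sqrt{5} \operatorname{atan}{\left(\frac{3 \sqrt{5}}{5} \right)}}{90} + \frac{\log{\left(14 \right)}}{72} + \frac{\log{\left(4 \right)}}{24}.
Integral = F(7) - F(3) = - \frac{\log{\left(6 \right)}}{8} - \frac{\log{\left(4 \right)}}{24} - \frac{\log{\left(14 \right)}}{72} - \frac{\sqrt{5} \operatorname{atan}{\left(\frac{3 \sqrt{5}}{5} \right)}}{90} + \frac{\sqrt{5} \operatorname{atan}{\left(\frac{7 \sqrt{5}}{5} \right)}}{90} + \frac{\log{\left(54 \right)}}{72} + \frac{\log{\left(8 \right)}}{24} + \frac{\log{\left(2 \right)}}{8} + \frac{\log{\left(5 \right)}}{18}.

Antiderivative: F(w) = \frac{\log{\left(w - 2 \right)}}{18} - \frac{\log{\left(w - 1 \right)}}{8} + \frac{\log{\left(w + 1 \right)}}{24} + \frac{\log{\left(w^{2} + 5 \right)}}{72} + \frac{\sqrt{5} \operatorname{atan}{\left(\frac{\sqrt{5} w}{5} \right)}}{90}; value = - \frac{\log{\left(6 \right)}}{8} - \frac{\log{\left(4 \right)}}{24} - \frac{\log{\left(14 \right)}}{72} - \frac{\sqrt{5} \operatorname{atan}{\left(\frac{3 \sqrt{5}}{5} \right)}}{90} + \frac{\sqrt{5} \operatorname{atan}{\left(\frac{7 \sqrt{5}}{5} \right)}}{90} + \frac{\log{\left(54 \right)}}{72} + \frac{\log{\left(8 \right)}}{24} + \frac{\log{\left(2 \right)}}{8} + \frac{\log{\left(5 \right)}}{18}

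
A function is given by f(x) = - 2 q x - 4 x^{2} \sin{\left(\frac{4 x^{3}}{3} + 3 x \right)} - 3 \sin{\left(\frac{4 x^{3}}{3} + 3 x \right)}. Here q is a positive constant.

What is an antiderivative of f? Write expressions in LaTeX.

Integrate term by term and add the pieces.
Check: d/dx[- q x^{2} + \cos{\left(\frac{4 x^{3}}{3} + 3 x \right)}] = - 2 q x - 4 x^{2} \sin{\left(\frac{4 x^{3}}{3} + 3 x \right)} - 3 \sin{\left(\frac{4 x^{3}}{3} + 3 x \right)} = f(x).

An antiderivative is F(x) = - q x^{2} + \cos{\left(\frac{4 x^{3}}{3} + 3 x \right)}.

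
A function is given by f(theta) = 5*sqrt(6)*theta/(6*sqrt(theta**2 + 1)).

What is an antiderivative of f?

An antiderivative is F(theta) = 5*sqrt(3*theta**2/2 + 3/2)/3.

f matches the chain-rule pattern g'(h)*h' with inner function h(theta) = 3*theta**2/2 + 3/2; substituting u = h(theta) collapses the integral.
Check: d/dtheta[5*sqrt(3*theta**2/2 + 3/2)/3] = 5*sqrt(6)*theta/(6*sqrt(theta**2 + 1)) = f(theta).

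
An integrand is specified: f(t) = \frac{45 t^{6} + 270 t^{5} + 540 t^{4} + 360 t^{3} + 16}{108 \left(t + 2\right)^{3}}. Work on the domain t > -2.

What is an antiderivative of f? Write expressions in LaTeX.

An antiderivative is F(t) = \frac{5 t^{4}}{48} - \frac{2}{3 \left(3 t + 6\right)^{2}}.

Whatever form F(t) takes, F'(t) = f(t) is non-negotiable.
Check: d/dt[\frac{5 t^{4}}{48} - \frac{2}{3 \left(3 t + 6\right)^{2}}] = \frac{45 t^{6} + 270 t^{5} + 540 t^{4} + 360 t^{3} + 16}{108 t^{3} + 648 t^{2} + 1296 t + 864}, which equals f(t).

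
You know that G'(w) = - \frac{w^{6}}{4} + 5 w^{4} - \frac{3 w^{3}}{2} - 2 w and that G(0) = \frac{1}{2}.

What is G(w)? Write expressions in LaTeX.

G(w) = - \frac{2 w^{7} - 56 w^{5} + 21 w^{4} + 56 w^{2} - 28}{56}

Integrate term by term and add the pieces.
A general antiderivative is - \frac{w^{7}}{28} + w^{5} - \frac{3 w^{4}}{8} - w^{2} + C.
The condition gives C = \frac{1}{2} - (0) = \frac{1}{2}.
So G(w) = - \frac{2 w^{7} - 56 w^{5} + 21 w^{4} + 56 w^{2} - 28}{56}.
Check: d/dw[- \frac{2 w^{7} - 56 w^{5} + 21 w^{4} + 56 w^{2} - 28}{56}] = - \frac{w^{6}}{4} + 5 w^{4} - \frac{3 w^{3}}{2} - 2 w = G'(w).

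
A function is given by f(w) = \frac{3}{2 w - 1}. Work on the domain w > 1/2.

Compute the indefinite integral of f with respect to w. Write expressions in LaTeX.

A candidate is checked by its d/dw: the result must match f(w).
Check: d/dw[\frac{3 \log{\left(3 w - \frac{3}{2} \right)}}{2}] = \frac{3}{2 w - 1} = f(w).

F(w) = \frac{3 \log{\left(3 w - \frac{3}{2} \right)}}{2} + C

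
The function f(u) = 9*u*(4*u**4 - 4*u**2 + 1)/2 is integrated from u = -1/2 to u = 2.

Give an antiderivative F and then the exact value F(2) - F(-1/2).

The substitution w = u**2 - 1/2 works: f is exactly (dF/dw)*(dw/du) for that inner function.
F(u) = 3*(u**2 - 1/2)**3 is an antiderivative of f.
Check: d/du[3*(u**2 - 1/2)**3] = 18*u**5 - 18*u**3 + 9*u/2, which equals f(u).
F(2) = 1029/8; F(-1/2) = -3/64.
Integral = F(2) - F(-1/2) = 8235/64.

Antiderivative: F(u) = 3*(u**2 - 1/2)**3; value = 8235/64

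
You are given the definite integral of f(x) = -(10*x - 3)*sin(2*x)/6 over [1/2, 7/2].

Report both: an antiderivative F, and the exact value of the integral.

An antiderivative F(x) passes only if d/dx[F] lands on f(x) exactly.
F(x) = 5*x*cos(2*x)/6 - 5*sin(2*x)/12 - cos(2*x)/4 is an antiderivative of f.
Check: d/dx[5*x*cos(2*x)/6 - 5*sin(2*x)/12 - cos(2*x)/4] = -5*x*sin(2*x)/3 + sin(2*x)/2, which equals f(x).
F(7/2) = -5*sin(7)/12 + 8*cos(7)/3; F(1/2) = -5*sin(1)/12 + cos(1)/6.
Integral = F(7/2) - F(1/2) = -5*sin(7)/12 - cos(1)/6 + 5*sin(1)/12 + 8*cos(7)/3.

Antiderivative: F(x) = 5*x*cos(2*x)/6 - 5*sin(2*x)/12 - cos(2*x)/4; value = -5*sin(7)/12 - cos(1)/6 + 5*sin(1)/12 + 8*cos(7)/3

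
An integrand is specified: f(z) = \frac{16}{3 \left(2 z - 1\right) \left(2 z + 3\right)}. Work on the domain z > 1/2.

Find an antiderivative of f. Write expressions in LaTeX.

Factor the denominator (3 \left(2 z - 1\right) \left(2 z + 3\right)) and decompose: f = - \frac{4}{3 \left(2 z + 3\right)} + \frac{4}{3 \left(2 z - 1\right)}; each piece integrates to a log, atan, or power term.
Check: d/dz[- \frac{2 \left(- \log{\left(z - \frac{1}{2} \right)} + \log{\left(z + \frac{3}{2} \right)}\right)}{3}] = \frac{16}{12 z^{2} + 12 z - 9}, which equals f(z).

An antiderivative is F(z) = - \frac{2 \left(- \log{\left(z - \frac{1}{2} \right)} + \log{\left(z + \frac{3}{2} \right)}\right)}{3}.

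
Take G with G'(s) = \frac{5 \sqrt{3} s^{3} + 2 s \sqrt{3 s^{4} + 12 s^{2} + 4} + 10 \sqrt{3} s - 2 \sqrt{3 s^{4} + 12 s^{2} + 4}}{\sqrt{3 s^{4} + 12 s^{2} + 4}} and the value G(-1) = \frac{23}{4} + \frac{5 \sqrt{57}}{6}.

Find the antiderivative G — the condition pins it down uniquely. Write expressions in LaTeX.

G(s) = \frac{12 s^{2} - 24 s + 10 \sqrt{3} \sqrt{3 s^{4} + 12 s^{2} + 4} + 33}{12}

Check a candidate G(s) by differentiating: d/ds[G] must match the given G'(s).
A general antiderivative is s^{2} - 2 s + \frac{5 \sqrt{s^{4} + 4 s^{2} + \frac{4}{3}}}{2} + \frac{3}{4} + C.
The condition gives C = \frac{23}{4} + \frac{5 \sqrt{57}}{6} - (\frac{15}{4} + \frac{5 \sqrt{57}}{6}) = 2.
So G(s) = \frac{12 s^{2} - 24 s + 10 \sqrt{3} \sqrt{3 s^{4} + 12 s^{2} + 4} + 33}{12}.
Check: d/ds[\frac{12 s^{2} - 24 s + 10 \sqrt{3} \sqrt{3 s^{4} + 12 s^{2} + 4} + 33}{12}] = \frac{5 \sqrt{3} s^{3} + 2 s \sqrt{3 s^{4} + 12 s^{2} + 4} + 10 \sqrt{3} s - 2 \sqrt{3 s^{4} + 12 s^{2} + 4}}{\sqrt{3 s^{4} + 12 s^{2} + 4}} = G'(s).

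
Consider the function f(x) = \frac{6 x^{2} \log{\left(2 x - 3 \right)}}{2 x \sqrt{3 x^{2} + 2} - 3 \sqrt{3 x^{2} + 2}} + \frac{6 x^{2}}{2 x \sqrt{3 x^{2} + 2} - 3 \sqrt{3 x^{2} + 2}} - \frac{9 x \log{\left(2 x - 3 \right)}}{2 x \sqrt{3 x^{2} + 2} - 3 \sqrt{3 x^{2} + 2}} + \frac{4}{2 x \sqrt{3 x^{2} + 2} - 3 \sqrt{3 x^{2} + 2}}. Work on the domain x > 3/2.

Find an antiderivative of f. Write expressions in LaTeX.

Recognize the product-rule pattern: f = u'v + uv' with u = \sqrt{3 x^{2} + 2}, v = \log{\left(2 x - 3 \right)}, so integration by parts undoes it.
Check: d/dx[\sqrt{3 x^{2} + 2} \log{\left(2 x - 3 \right)}] = \frac{6 x^{2} \log{\left(2 x - 3 \right)} + 6 x^{2} - 9 x \log{\left(2 x - 3 \right)} + 4}{2 x \sqrt{3 x^{2} + 2} - 3 \sqrt{3 x^{2} + 2}}, which equals f(x).

An antiderivative is F(x) = \sqrt{3 x^{2} + 2} \log{\left(2 x - 3 \right)}.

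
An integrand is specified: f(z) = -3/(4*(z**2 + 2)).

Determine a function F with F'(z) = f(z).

An antiderivative is F(z) = -3*sqrt(2)*atan(sqrt(2)*z/2)/8.

A candidate is checked by its d/dz: the result must match f(z).
Check: d/dz[-3*sqrt(2)*atan(sqrt(2)*z/2)/8] = -3/(4*z**2 + 8), which equals f(z).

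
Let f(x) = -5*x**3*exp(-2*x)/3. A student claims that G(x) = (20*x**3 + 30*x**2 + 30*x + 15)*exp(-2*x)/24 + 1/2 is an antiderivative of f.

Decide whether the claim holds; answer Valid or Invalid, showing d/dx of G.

Valid. The derivative of G reproduces f.

d/dx[G] = -5*x**3*exp(-2*x)/3
This equals f(x) exactly, so the claim holds.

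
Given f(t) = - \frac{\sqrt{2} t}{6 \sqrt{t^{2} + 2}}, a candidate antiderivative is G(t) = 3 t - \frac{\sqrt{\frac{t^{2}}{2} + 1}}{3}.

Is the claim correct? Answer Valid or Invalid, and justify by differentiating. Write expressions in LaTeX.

d/dt[G] = \frac{- \sqrt{2} t + 18 \sqrt{t^{2} + 2}}{6 \sqrt{t^{2} + 2}}
d/dt[G] - f(t) = 3 != 0.

Invalid: d/dt[G] - f = 3, which is not 0.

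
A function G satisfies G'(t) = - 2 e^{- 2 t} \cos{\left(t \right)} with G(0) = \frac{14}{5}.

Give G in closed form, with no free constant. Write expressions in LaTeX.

G(t) = 2 - \frac{2 e^{- 2 t} \sin{\left(t \right)}}{5} + \frac{4 e^{- 2 t} \cos{\left(t \right)}}{5}

Whatever form G(t) takes, its d/dt must return the stated G'(t).
A general antiderivative is - \frac{2 e^{- 2 t} \sin{\left(t \right)}}{5} + \frac{4 e^{- 2 t} \cos{\left(t \right)}}{5} + C.
The condition gives C = \frac{14}{5} - (\frac{4}{5}) = 2.
So G(t) = 2 - \frac{2 e^{- 2 t} \sin{\left(t \right)}}{5} + \frac{4 e^{- 2 t} \cos{\left(t \right)}}{5}.
Check: d/dt[2 - \frac{2 e^{- 2 t} \sin{\left(t \right)}}{5} + \frac{4 e^{- 2 t} \cos{\left(t \right)}}{5}] = - 2 e^{- 2 t} \cos{\left(t \right)} = G'(t).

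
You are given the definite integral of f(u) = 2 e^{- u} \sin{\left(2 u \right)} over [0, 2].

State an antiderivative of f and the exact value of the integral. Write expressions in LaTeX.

A candidate is checked by its d/du: the result must match f(u).
F(u) = - \frac{2 e^{- u} \sin{\left(2 u \right)}}{5} - \frac{4 e^{- u} \cos{\left(2 u \right)}}{5} is an antiderivative of f.
Check: d/du[- \frac{2 e^{- u} \sin{\left(2 u \right)}}{5} - \frac{4 e^{- u} \cos{\left(2 u \right)}}{5}] = 2 e^{- u} \sin{\left(2 u \right)} = f(u).
F(2) = - \frac{2 \sin{\left(4 \right)}}{5 e^{2}} - \frac{4 \cos{\left(4 \right)}}{5 e^{2}}; F(0) = - \frac{4}{5}.
Integral = F(2) - F(0) = - \frac{2 \sin{\left(4 \right)}}{5 e^{2}} - \frac{4 \cos{\left(4 \right)}}{5 e^{2}} + \frac{4}{5}.

Antiderivative: F(u) = - \frac{2 e^{- u} \sin{\left(2 u \right)}}{5} - \frac{4 e^{- u} \cos{\left(2 u \right)}}{5}; value = - \frac{2 \sin{\left(4 \right)}}{5 e^{2}} - \frac{4 \cos{\left(4 \right)}}{5 e^{2}} + \frac{4}{5}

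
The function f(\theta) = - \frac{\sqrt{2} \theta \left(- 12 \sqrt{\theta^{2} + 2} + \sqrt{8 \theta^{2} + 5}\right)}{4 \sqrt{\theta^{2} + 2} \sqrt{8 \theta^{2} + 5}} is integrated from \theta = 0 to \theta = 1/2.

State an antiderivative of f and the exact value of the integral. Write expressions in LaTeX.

Whatever form F(\theta) takes, F'(\theta) = f(\theta) is non-negotiable.
F(\theta) = \frac{\sqrt{2} \left(- 2 \sqrt{\theta^{2} + 2} + 3 \sqrt{8 \theta^{2} + 5}\right)}{8} is an antiderivative of f.
Check: d/d\theta[\frac{\sqrt{2} \left(- 2 \sqrt{\theta^{2} + 2} + 3 \sqrt{8 \theta^{2} + 5}\right)}{8}] = \frac{12 \sqrt{2} \theta \sqrt{\theta^{2} + 2} - \sqrt{2} \theta \sqrt{8 \theta^{2} + 5}}{4 \sqrt{\theta^{2} + 2} \sqrt{8 \theta^{2} + 5}}, which equals f(\theta).
F(1/2) = - \frac{3 \sqrt{2}}{8} + \frac{3 \sqrt{14}}{8}; F(0) = - \frac{1}{2} + \frac{3 \sqrt{10}}{8}.
Integral = F(1/2) - F(0) = - \frac{3 \sqrt{10}}{8} - \frac{3 \sqrt{2}}{8} + \frac{1}{2} + \frac{3 \sqrt{14}}{8}.

Antiderivative: F(\theta) = \frac{\sqrt{2} \left(- 2 \sqrt{\theta^{2} + 2} + 3 \sqrt{8 \theta^{2} + 5}\right)}{8}; value = - \frac{3 \sqrt{10}}{8} - \frac{3 \sqrt{2}}{8} + \frac{1}{2} + \frac{3 \sqrt{14}}{8}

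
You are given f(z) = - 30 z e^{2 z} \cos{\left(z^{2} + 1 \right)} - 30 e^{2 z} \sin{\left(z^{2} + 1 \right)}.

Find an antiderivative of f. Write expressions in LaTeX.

f has the shape u'v + uv' for u = - 15 e^{2 z} and v = \sin{\left(z^{2} + 1 \right)} — it is the derivative of the product u*v.
Check: d/dz[- 15 e^{2 z} \sin{\left(z^{2} + 1 \right)}] = - 30 z e^{2 z} \cos{\left(z^{2} + 1 \right)} - 30 e^{2 z} \sin{\left(z^{2} + 1 \right)} = f(z).

An antiderivative is F(z) = - 15 e^{2 z} \sin{\left(z^{2} + 1 \right)}.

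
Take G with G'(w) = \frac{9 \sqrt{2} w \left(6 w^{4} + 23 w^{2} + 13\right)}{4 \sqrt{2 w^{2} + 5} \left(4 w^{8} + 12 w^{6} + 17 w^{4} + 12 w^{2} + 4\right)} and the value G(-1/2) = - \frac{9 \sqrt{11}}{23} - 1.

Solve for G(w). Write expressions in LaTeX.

G(w) = \frac{- 16 w^{4} - 24 w^{2} - 9 \sqrt{2} \sqrt{2 w^{2} + 5} - 16}{8 \left(2 w^{4} + 3 w^{2} + 2\right)}

G'(w) has the shape u'v + uv' for u = - \frac{9 \sqrt{w^{2} + \frac{5}{2}}}{4} and v = \frac{1}{2 w^{4} + 3 w^{2} + 2} — it is the derivative of the product u*v.
A general antiderivative is - \frac{9 \sqrt{w^{2} + \frac{5}{2}}}{4 \left(2 w^{4} + 3 w^{2} + 2\right)} + C.
The condition gives C = - \frac{9 \sqrt{11}}{23} - 1 - (- \frac{9 \sqrt{11}}{23}) = -1.
So G(w) = \frac{- 16 w^{4} - 24 w^{2} - 9 \sqrt{2} \sqrt{2 w^{2} + 5} - 16}{8 \left(2 w^{4} + 3 w^{2} + 2\right)}.
Check: d/dw[\frac{- 16 w^{4} - 24 w^{2} - 9 \sqrt{2} \sqrt{2 w^{2} + 5} - 16}{8 \left(2 w^{4} + 3 w^{2} + 2\right)}] = \frac{54 \sqrt{2} w^{5} + 207 \sqrt{2} w^{3} + 117 \sqrt{2} w}{16 w^{8} \sqrt{2 w^{2} + 5} + 48 w^{6} \sqrt{2 w^{2} + 5} + 68 w^{4} \sqrt{2 w^{2} + 5} + 48 w^{2} \sqrt{2 w^{2} + 5} + 16 \sqrt{2 w^{2} + 5}}, which equals G'(w).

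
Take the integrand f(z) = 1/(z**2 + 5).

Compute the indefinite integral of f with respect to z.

F(z) = sqrt(5)*atan(sqrt(5)*z/5)/5 + C

Differentiate the proposed F(z) back; it has to land on f(z) exactly.
Check: d/dz[sqrt(5)*atan(sqrt(5)*z/5)/5] = 1/(z**2 + 5) = f(z).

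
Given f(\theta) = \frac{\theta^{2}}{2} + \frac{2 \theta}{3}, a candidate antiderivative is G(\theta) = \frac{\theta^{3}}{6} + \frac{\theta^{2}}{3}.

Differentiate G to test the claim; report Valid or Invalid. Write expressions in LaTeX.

Valid - the claim checks out under differentiation.

d/d\theta[G] = \frac{\theta^{2}}{2} + \frac{2 \theta}{3}
This equals f(\theta) exactly, so the claim holds.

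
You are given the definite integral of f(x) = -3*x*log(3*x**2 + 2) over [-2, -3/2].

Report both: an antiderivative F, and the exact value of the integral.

Antiderivative: F(x) = -3*x**2*log(3*x**2 + 2)/2 + 3*x**2/2 - log(3*x**2 + 2); value = -35*log(35/4)/8 - 21/8 + 7*log(14)

Any candidate F(x) must reproduce f(x) exactly when differentiated.
F(x) = -3*x**2*log(3*x**2 + 2)/2 + 3*x**2/2 - log(3*x**2 + 2) is an antiderivative of f.
Check: d/dx[-3*x**2*log(3*x**2 + 2)/2 + 3*x**2/2 - log(3*x**2 + 2)] = -3*x*log(3*x**2 + 2) = f(x).
F(-3/2) = 27/8 - 35*log(35/4)/8; F(-2) = 6 - 7*log(14).
Integral = F(-3/2) - F(-2) = -35*log(35/4)/8 - 21/8 + 7*log(14).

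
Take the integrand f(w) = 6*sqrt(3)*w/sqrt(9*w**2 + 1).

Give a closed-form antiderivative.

An antiderivative is F(w) = 2*sqrt(3)*sqrt(9*w**2 + 1)/3.

f matches the chain-rule pattern g'(h)*h' with inner function h(w) = 3*w**2 + 1/3; substituting u = h(w) collapses the integral.
Check: d/dw[2*sqrt(3)*sqrt(9*w**2 + 1)/3] = 6*sqrt(3)*w/sqrt(9*w**2 + 1) = f(w).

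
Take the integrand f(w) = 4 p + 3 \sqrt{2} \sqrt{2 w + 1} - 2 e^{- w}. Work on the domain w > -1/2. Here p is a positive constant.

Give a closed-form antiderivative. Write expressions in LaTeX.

The integrand splits into summands that can be handled one at a time.
Check: d/dw[\left(4 p w e^{w} + \sqrt{2} \left(2 w + 1\right)^{\frac{3}{2}} e^{w} + 2\right) e^{- w}] = \left(4 p e^{w} + 3 \sqrt{2} \sqrt{2 w + 1} e^{w} - 2\right) e^{- w}, which equals f(w).

An antiderivative is F(w) = \left(4 p w e^{w} + \sqrt{2} \left(2 w + 1\right)^{\frac{3}{2}} e^{w} + 2\right) e^{- w}.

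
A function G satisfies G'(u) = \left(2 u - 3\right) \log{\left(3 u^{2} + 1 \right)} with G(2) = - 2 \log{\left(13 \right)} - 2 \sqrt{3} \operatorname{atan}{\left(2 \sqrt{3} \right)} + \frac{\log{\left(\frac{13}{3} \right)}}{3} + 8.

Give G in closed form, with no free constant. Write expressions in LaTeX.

Differentiate the proposed G(u) back; it has to land on the given G'(u).
A general antiderivative is - u^{2} + 6 u + \left(u^{2} - 3 u\right) \log{\left(3 u^{2} + 1 \right)} + \frac{\log{\left(u^{2} + \frac{1}{3} \right)}}{3} - 2 \sqrt{3} \operatorname{atan}{\left(\sqrt{3} u \right)} + C.
The condition gives C = - 2 \log{\left(13 \right)} - 2 \sqrt{3} \operatorname{atan}{\left(2 \sqrt{3} \right)} + \frac{\log{\left(\frac{13}{3} \right)}}{3} + 8 - (- 2 \log{\left(13 \right)} - 2 \sqrt{3} \operatorname{atan}{\left(2 \sqrt{3} \right)} + \frac{\log{\left(\frac{13}{3} \right)}}{3} + 8) = 0.
So G(u) = \frac{3 u^{2} \log{\left(3 u^{2} + 1 \right)} - 3 u^{2} - 9 u \log{\left(3 u^{2} + 1 \right)} + 18 u + \log{\left(u^{2} + \frac{1}{3} \right)} - 6 \sqrt{3} \operatorname{atan}{\left(\sqrt{3} u \right)}}{3}.
Check: d/du[\frac{3 u^{2} \log{\left(3 u^{2} + 1 \right)} - 3 u^{2} - 9 u \log{\left(3 u^{2} + 1 \right)} + 18 u + \log{\left(u^{2} + \frac{1}{3} \right)} - 6 \sqrt{3} \operatorname{atan}{\left(\sqrt{3} u \right)}}{3}] = 2 u \log{\left(3 u^{2} + 1 \right)} - 3 \log{\left(3 u^{2} + 1 \right)}, which equals G'(u).

G(u) = \frac{3 u^{2} \log{\left(3 u^{2} + 1 \right)} - 3 u^{2} - 9 u \log{\left(3 u^{2} + 1 \right)} + 18 u + \log{\left(u^{2} + \frac{1}{3} \right)} - 6 \sqrt{3} \operatorname{atan}{\left(\sqrt{3} u \right)}}{3}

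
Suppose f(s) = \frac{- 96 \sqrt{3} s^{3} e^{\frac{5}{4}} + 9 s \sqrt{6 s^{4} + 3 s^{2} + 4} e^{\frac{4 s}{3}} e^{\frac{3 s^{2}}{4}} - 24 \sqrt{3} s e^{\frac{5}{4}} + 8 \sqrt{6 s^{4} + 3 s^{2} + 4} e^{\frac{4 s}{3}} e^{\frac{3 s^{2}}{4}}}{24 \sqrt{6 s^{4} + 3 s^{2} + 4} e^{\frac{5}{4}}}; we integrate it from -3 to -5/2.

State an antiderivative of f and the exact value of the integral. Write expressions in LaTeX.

Whatever form F(s) takes, F'(s) = f(s) is non-negotiable.
F(s) = \frac{- 4 \sqrt{3} \sqrt{6 s^{4} + 3 s^{2} + 4} + \frac{3 e^{\frac{4 s}{3}} e^{\frac{3 s^{2}}{4}}}{e^{\frac{5}{4}}}}{12} is an antiderivative of f.
Check: d/ds[\frac{- 4 \sqrt{3} \sqrt{6 s^{4} + 3 s^{2} + 4} + \frac{3 e^{\frac{4 s}{3}} e^{\frac{3 s^{2}}{4}}}{e^{\frac{5}{4}}}}{12}] = \frac{- 96 \sqrt{3} s^{3} e^{\frac{5}{4}} + 9 s \sqrt{6 s^{4} + 3 s^{2} + 4} e^{\frac{4 s}{3}} e^{\frac{3 s^{2}}{4}} - 24 \sqrt{3} s e^{\frac{5}{4}} + 8 \sqrt{6 s^{4} + 3 s^{2} + 4} e^{\frac{4 s}{3}} e^{\frac{3 s^{2}}{4}}}{24 \sqrt{6 s^{4} + 3 s^{2} + 4} e^{\frac{5}{4}}} = f(s).
F(-5/2) = - \frac{11 \sqrt{102}}{12} + \frac{e^{\frac{5}{48}}}{4}; F(-3) = - \frac{\sqrt{1551}}{3} + \frac{e^{\frac{3}{2}}}{4}.
Integral = F(-5/2) - F(-3) = - \frac{11 \sqrt{102}}{12} - \frac{e^{\frac{3}{2}}}{4} + \frac{e^{\frac{5}{48}}}{4} + \frac{\sqrt{1551}}{3}.

Antiderivative: F(s) = \frac{- 4 \sqrt{3} \sqrt{6 s^{4} + 3 s^{2} + 4} + \frac{3 e^{\frac{4 s}{3}} e^{\frac{3 s^{2}}{4}}}{e^{\frac{5}{4}}}}{12}; value = - \frac{11 \sqrt{102}}{12} - \frac{e^{\frac{3}{2}}}{4} + \frac{e^{\frac{5}{48}}}{4} + \frac{\sqrt{1551}}{3}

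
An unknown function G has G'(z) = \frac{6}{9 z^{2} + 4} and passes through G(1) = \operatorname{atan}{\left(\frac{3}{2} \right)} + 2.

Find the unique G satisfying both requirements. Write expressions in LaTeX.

G(z) = \operatorname{atan}{\left(\frac{3 z}{2} \right)} + 2

Whatever form G(z) takes, its d/dz must return the stated G'(z).
A general antiderivative is \operatorname{atan}{\left(\frac{3 z}{2} \right)} + C.
The condition gives C = \operatorname{atan}{\left(\frac{3}{2} \right)} + 2 - (\operatorname{atan}{\left(\frac{3}{2} \right)}) = 2.
So G(z) = \operatorname{atan}{\left(\frac{3 z}{2} \right)} + 2.
Check: d/dz[\operatorname{atan}{\left(\frac{3 z}{2} \right)} + 2] = \frac{6}{9 z^{2} + 4} = G'(z).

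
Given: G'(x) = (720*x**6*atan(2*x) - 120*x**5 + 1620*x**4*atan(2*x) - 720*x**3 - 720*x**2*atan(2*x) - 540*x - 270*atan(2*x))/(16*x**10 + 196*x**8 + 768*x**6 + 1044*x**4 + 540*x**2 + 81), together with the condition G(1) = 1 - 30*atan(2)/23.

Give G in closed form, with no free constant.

G(x) = (2*x**4 + 12*x**2 - 30*x*atan(2*x) + 9)/(2*x**4 + 12*x**2 + 9)

Since d/dx undoes antidifferentiation here, G(x) must give back the stated G'(x).
A general antiderivative is -5*x*atan(2*x)/(x**4/3 + 2*x**2 + 3/2) + C.
The condition gives C = 1 - 30*atan(2)/23 - (-30*atan(2)/23) = 1.
So G(x) = (2*x**4 + 12*x**2 - 30*x*atan(2*x) + 9)/(2*x**4 + 12*x**2 + 9).
Check: d/dx[(2*x**4 + 12*x**2 - 30*x*atan(2*x) + 9)/(2*x**4 + 12*x**2 + 9)] = (720*x**6*atan(2*x) - 120*x**5 + 1620*x**4*atan(2*x) - 720*x**3 - 720*x**2*atan(2*x) - 540*x - 270*atan(2*x))/(16*x**10 + 196*x**8 + 768*x**6 + 1044*x**4 + 540*x**2 + 81) = G'(x).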